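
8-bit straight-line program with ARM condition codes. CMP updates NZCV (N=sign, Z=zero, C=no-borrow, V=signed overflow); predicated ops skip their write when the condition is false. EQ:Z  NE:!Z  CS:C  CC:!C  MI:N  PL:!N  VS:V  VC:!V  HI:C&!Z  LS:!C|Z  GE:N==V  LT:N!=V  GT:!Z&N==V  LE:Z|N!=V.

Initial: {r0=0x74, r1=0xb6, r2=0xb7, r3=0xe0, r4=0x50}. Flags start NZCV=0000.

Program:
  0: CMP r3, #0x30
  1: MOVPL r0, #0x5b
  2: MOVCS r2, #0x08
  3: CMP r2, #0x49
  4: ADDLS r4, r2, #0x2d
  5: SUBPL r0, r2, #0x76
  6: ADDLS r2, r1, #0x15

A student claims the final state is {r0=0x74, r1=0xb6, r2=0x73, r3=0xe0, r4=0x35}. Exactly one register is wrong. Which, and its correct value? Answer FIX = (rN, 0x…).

[0] flags=1010 → (cmp)
[1] flags=1010 PL?F → skip
[2] flags=1010 CS?T → r2=0x08
[3] flags=1000 → (cmp)
[4] flags=1000 LS?T → r4=0x35
[5] flags=1000 PL?F → skip
[6] flags=1000 LS?T → r2=0xcb

FIX = (r2, 0xcb)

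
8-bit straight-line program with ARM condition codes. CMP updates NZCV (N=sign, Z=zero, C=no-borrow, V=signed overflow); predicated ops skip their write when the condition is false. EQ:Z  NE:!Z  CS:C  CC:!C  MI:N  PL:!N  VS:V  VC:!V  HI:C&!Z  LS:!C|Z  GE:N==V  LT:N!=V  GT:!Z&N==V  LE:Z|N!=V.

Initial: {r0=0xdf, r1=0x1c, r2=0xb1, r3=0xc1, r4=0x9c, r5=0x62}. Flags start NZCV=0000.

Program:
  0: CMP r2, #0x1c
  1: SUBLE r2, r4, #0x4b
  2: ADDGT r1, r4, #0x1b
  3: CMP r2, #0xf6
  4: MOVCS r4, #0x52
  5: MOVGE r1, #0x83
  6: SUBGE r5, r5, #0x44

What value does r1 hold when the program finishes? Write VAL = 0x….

[0] flags=1010 → (cmp)
[1] flags=1010 LE?T → r2=0x51
[2] flags=1010 GT?F → skip
[3] flags=0000 → (cmp)
[4] flags=0000 CS?F → skip
[5] flags=0000 GE?T → r1=0x83
[6] flags=0000 GE?T → r5=0x1e

VAL = 0x83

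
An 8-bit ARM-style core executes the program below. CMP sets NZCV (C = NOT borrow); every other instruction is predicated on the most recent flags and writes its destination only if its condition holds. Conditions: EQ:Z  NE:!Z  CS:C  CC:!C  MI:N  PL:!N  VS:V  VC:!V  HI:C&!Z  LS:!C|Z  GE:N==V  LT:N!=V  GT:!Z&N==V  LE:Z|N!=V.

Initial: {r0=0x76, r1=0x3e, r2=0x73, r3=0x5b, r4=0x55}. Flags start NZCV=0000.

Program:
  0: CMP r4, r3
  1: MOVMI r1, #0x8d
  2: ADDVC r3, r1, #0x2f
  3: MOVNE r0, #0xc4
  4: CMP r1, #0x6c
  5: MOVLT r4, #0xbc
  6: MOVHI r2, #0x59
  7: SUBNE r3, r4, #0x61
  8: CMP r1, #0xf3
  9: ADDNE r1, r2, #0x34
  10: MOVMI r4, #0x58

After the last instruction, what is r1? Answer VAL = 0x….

[0] flags=1000 → (cmp)
[1] flags=1000 MI?T → r1=0x8d
[2] flags=1000 VC?T → r3=0xbc
[3] flags=1000 NE?T → r0=0xc4
[4] flags=0011 → (cmp)
[5] flags=0011 LT?T → r4=0xbc
[6] flags=0011 HI?T → r2=0x59
[7] flags=0011 NE?T → r3=0x5b
[8] flags=1000 → (cmp)
[9] flags=1000 NE?T → r1=0x8d
[10] flags=1000 MI?T → r4=0x58

VAL = 0x8d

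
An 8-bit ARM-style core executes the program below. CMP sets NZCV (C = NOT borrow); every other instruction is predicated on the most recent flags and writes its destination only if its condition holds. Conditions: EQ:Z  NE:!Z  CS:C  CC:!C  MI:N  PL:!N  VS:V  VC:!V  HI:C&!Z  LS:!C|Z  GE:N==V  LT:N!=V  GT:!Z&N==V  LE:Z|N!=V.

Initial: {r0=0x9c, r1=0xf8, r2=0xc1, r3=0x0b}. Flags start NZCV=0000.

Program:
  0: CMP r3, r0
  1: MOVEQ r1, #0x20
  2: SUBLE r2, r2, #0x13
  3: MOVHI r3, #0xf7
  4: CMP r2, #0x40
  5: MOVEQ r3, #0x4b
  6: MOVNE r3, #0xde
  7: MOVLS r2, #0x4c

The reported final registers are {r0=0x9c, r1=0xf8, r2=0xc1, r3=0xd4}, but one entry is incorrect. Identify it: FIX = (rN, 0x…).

[0] flags=0000 → (cmp)
[1] flags=0000 EQ?F → skip
[2] flags=0000 LE?F → skip
[3] flags=0000 HI?F → skip
[4] flags=1010 → (cmp)
[5] flags=1010 EQ?F → skip
[6] flags=1010 NE?T → r3=0xde
[7] flags=1010 LS?F → skip

FIX = (r3, 0xde)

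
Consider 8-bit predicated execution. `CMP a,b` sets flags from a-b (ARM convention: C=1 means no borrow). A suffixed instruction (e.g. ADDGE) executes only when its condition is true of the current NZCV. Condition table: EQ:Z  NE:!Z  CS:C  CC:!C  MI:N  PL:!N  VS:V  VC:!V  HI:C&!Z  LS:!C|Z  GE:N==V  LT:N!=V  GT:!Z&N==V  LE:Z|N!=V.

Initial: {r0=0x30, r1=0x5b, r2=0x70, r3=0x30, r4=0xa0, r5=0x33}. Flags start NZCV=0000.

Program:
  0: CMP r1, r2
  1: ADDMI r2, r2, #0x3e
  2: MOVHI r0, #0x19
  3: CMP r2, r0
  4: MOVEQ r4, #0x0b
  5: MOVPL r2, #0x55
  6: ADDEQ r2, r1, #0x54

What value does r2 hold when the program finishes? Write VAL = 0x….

VAL = 0x55

[0] flags=1000 → (cmp)
[1] flags=1000 MI?T → r2=0xae
[2] flags=1000 HI?F → skip
[3] flags=0011 → (cmp)
[4] flags=0011 EQ?F → skip
[5] flags=0011 PL?T → r2=0x55
[6] flags=0011 EQ?F → skip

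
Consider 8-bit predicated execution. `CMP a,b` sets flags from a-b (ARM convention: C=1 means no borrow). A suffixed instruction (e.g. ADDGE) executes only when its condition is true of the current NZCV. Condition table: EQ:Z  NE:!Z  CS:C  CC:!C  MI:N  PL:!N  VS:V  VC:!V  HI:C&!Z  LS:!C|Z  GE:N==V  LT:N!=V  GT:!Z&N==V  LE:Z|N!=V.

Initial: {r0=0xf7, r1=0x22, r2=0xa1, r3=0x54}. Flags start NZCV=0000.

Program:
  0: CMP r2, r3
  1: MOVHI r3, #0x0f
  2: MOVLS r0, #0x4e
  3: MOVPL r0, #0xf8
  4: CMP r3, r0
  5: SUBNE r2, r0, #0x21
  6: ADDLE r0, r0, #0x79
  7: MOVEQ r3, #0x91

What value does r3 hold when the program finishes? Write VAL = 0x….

[0] flags=0011 → (cmp)
[1] flags=0011 HI?T → r3=0x0f
[2] flags=0011 LS?F → skip
[3] flags=0011 PL?T → r0=0xf8
[4] flags=0000 → (cmp)
[5] flags=0000 NE?T → r2=0xd7
[6] flags=0000 LE?F → skip
[7] flags=0000 EQ?F → skip

VAL = 0x0f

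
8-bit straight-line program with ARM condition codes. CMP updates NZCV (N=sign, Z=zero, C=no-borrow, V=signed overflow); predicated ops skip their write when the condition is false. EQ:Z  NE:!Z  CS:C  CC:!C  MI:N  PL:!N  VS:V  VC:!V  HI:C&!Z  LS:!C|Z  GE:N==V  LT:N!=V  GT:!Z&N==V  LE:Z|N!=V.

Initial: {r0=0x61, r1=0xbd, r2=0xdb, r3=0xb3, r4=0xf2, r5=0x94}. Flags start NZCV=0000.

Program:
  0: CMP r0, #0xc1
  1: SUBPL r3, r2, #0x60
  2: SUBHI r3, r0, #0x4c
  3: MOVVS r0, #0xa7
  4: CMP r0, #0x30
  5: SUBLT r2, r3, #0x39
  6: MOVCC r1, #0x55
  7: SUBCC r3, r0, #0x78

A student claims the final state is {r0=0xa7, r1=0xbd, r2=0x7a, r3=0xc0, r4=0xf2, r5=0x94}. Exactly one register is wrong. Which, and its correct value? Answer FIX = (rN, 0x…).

FIX = (r3, 0xb3)

[0] flags=1001 → (cmp)
[1] flags=1001 PL?F → skip
[2] flags=1001 HI?F → skip
[3] flags=1001 VS?T → r0=0xa7
[4] flags=0011 → (cmp)
[5] flags=0011 LT?T → r2=0x7a
[6] flags=0011 CC?F → skip
[7] flags=0011 CC?F → skip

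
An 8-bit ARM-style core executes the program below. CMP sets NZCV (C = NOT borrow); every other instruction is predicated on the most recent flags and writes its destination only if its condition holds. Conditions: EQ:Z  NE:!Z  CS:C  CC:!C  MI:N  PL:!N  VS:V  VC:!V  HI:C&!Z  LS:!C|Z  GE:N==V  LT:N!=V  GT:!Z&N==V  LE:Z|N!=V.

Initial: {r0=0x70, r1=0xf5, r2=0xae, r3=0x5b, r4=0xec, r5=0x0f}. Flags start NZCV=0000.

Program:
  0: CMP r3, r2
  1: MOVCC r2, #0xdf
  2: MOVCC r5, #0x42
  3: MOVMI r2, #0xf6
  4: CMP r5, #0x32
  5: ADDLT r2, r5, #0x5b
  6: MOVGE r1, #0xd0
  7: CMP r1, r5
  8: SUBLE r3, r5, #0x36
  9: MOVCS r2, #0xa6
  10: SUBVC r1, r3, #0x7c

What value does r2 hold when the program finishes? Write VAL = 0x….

0: ✓ CMP  NZCV=1001
1: ✓ MOVCC  r2←0xdf
2: ✓ MOVCC  r5←0x42
3: ✓ MOVMI  r2←0xf6
4: ✓ CMP  NZCV=0010
5: · ADDLT
6: ✓ MOVGE  r1←0xd0
7: ✓ CMP  NZCV=1010
8: ✓ SUBLE  r3←0x0c
9: ✓ MOVCS  r2←0xa6
10: ✓ SUBVC  r1←0x90

VAL = 0xa6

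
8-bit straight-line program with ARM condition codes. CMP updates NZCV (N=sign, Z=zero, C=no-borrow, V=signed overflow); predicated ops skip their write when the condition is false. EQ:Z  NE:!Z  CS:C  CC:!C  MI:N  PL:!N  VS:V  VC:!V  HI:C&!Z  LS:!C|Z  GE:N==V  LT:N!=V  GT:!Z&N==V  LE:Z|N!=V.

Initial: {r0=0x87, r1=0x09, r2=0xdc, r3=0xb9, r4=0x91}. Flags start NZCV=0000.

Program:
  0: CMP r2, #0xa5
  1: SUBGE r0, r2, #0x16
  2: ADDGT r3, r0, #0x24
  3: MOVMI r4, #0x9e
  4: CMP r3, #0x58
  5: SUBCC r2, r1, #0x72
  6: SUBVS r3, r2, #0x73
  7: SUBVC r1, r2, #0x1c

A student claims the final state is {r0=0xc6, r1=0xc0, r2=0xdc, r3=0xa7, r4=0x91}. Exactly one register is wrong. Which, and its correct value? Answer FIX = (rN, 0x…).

FIX = (r3, 0xea)

[0] flags=0010 → (cmp)
[1] flags=0010 GE?T → r0=0xc6
[2] flags=0010 GT?T → r3=0xea
[3] flags=0010 MI?F → skip
[4] flags=1010 → (cmp)
[5] flags=1010 CC?F → skip
[6] flags=1010 VS?F → skip
[7] flags=1010 VC?T → r1=0xc0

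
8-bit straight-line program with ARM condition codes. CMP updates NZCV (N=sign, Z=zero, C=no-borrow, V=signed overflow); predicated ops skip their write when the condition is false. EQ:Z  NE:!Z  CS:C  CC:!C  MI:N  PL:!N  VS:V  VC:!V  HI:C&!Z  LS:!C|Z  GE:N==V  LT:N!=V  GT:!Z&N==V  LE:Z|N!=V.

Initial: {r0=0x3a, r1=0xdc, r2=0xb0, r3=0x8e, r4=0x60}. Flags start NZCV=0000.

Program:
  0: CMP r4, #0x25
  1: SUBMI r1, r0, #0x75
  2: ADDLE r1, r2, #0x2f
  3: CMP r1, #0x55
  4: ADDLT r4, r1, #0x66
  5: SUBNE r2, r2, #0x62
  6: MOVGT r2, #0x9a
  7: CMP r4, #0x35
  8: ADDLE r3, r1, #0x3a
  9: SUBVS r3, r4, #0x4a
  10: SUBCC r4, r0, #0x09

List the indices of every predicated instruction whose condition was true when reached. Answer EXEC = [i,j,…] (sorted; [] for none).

EXEC = [4,5]

0: ✓ CMP  NZCV=0010
1: · SUBMI
2: · ADDLE
3: ✓ CMP  NZCV=1010
4: ✓ ADDLT  r4←0x42
5: ✓ SUBNE  r2←0x4e
6: · MOVGT
7: ✓ CMP  NZCV=0010
8: · ADDLE
9: · SUBVS
10: · SUBCC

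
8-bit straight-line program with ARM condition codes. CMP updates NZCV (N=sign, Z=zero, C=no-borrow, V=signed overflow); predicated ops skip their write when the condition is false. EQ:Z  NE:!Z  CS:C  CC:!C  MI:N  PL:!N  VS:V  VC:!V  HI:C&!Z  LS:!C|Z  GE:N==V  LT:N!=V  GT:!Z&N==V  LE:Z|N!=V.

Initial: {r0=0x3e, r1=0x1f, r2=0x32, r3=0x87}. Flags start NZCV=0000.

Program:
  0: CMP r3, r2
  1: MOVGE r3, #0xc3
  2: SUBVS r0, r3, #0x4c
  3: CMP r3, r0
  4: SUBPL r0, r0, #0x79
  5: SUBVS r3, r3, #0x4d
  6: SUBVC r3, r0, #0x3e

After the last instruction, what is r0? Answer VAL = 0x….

[0] flags=0011 → (cmp)
[1] flags=0011 GE?F → skip
[2] flags=0011 VS?T → r0=0x3b
[3] flags=0011 → (cmp)
[4] flags=0011 PL?T → r0=0xc2
[5] flags=0011 VS?T → r3=0x3a
[6] flags=0011 VC?F → skip

VAL = 0xc2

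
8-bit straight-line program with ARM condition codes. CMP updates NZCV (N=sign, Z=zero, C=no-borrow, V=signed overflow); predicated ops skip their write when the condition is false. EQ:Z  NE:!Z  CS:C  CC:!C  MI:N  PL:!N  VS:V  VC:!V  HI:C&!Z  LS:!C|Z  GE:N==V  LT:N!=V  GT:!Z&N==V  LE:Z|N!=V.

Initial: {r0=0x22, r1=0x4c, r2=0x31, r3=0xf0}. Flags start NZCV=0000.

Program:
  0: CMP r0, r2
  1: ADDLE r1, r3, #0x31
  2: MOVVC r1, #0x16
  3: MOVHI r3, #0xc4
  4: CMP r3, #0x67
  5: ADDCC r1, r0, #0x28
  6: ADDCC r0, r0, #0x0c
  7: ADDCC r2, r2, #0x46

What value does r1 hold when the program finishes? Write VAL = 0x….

[0] flags=1000 → (cmp)
[1] flags=1000 LE?T → r1=0x21
[2] flags=1000 VC?T → r1=0x16
[3] flags=1000 HI?F → skip
[4] flags=1010 → (cmp)
[5] flags=1010 CC?F → skip
[6] flags=1010 CC?F → skip
[7] flags=1010 CC?F → skip

VAL = 0x16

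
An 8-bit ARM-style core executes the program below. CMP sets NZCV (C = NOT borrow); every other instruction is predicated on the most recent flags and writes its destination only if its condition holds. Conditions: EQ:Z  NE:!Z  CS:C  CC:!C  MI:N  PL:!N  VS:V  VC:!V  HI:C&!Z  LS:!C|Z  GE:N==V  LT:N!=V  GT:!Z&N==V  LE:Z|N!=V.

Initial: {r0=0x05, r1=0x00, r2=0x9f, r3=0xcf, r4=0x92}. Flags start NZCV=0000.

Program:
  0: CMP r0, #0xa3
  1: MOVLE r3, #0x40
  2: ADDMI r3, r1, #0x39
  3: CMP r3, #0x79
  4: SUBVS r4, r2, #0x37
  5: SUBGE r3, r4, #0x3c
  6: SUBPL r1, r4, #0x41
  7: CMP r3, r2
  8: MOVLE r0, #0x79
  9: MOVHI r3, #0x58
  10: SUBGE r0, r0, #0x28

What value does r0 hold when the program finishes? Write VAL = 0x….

[0] flags=0000 → (cmp)
[1] flags=0000 LE?F → skip
[2] flags=0000 MI?F → skip
[3] flags=0011 → (cmp)
[4] flags=0011 VS?T → r4=0x68
[5] flags=0011 GE?F → skip
[6] flags=0011 PL?T → r1=0x27
[7] flags=0010 → (cmp)
[8] flags=0010 LE?F → skip
[9] flags=0010 HI?T → r3=0x58
[10] flags=0010 GE?T → r0=0xdd

VAL = 0xdd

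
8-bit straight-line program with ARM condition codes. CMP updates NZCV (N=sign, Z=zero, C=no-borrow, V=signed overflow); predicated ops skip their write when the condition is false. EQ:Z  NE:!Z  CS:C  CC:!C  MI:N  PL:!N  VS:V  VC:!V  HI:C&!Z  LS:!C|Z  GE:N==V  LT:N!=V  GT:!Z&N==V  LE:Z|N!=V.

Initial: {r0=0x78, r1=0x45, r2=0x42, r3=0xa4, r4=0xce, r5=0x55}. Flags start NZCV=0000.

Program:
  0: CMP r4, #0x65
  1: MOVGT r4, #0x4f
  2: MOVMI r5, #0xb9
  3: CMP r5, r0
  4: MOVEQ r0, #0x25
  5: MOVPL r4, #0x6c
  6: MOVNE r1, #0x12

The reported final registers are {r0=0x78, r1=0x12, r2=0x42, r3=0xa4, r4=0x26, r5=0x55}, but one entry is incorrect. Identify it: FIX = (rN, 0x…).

FIX = (r4, 0xce)

0: ✓ CMP  NZCV=0011
1: · MOVGT
2: · MOVMI
3: ✓ CMP  NZCV=1000
4: · MOVEQ
5: · MOVPL
6: ✓ MOVNE  r1←0x12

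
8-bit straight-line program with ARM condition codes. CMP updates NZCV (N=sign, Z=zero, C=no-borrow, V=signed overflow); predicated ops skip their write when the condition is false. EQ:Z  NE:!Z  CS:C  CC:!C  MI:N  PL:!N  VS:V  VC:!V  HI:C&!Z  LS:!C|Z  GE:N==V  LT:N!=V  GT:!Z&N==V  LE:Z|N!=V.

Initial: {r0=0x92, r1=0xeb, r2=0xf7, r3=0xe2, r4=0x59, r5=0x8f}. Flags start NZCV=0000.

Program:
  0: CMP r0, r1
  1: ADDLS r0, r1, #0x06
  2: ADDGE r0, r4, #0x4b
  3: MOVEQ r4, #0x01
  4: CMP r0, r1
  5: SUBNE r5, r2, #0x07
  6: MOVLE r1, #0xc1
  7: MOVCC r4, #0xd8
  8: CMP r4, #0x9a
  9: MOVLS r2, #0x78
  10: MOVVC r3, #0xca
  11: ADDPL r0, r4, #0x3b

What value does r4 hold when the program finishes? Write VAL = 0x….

[0] flags=1000 → (cmp)
[1] flags=1000 LS?T → r0=0xf1
[2] flags=1000 GE?F → skip
[3] flags=1000 EQ?F → skip
[4] flags=0010 → (cmp)
[5] flags=0010 NE?T → r5=0xf0
[6] flags=0010 LE?F → skip
[7] flags=0010 CC?F → skip
[8] flags=1001 → (cmp)
[9] flags=1001 LS?T → r2=0x78
[10] flags=1001 VC?F → skip
[11] flags=1001 PL?F → skip

VAL = 0x59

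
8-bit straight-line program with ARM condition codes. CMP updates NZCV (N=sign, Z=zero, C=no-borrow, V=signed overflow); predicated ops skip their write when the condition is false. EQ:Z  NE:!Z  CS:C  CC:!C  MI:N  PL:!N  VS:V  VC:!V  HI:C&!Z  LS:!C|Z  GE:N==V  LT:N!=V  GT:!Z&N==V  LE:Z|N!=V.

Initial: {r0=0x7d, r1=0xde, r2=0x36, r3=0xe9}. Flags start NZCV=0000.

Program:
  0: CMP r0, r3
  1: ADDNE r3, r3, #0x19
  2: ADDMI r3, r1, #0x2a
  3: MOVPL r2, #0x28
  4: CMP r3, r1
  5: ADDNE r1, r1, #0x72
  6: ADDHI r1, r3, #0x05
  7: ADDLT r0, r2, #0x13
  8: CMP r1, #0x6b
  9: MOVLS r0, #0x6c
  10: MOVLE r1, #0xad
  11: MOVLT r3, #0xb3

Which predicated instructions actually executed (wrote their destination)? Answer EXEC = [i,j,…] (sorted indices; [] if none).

EXEC = [1,2,5,9,10,11]

0: ✓ CMP  NZCV=1001
1: ✓ ADDNE  r3←0x02
2: ✓ ADDMI  r3←0x08
3: · MOVPL
4: ✓ CMP  NZCV=0000
5: ✓ ADDNE  r1←0x50
6: · ADDHI
7: · ADDLT
8: ✓ CMP  NZCV=1000
9: ✓ MOVLS  r0←0x6c
10: ✓ MOVLE  r1←0xad
11: ✓ MOVLT  r3←0xb3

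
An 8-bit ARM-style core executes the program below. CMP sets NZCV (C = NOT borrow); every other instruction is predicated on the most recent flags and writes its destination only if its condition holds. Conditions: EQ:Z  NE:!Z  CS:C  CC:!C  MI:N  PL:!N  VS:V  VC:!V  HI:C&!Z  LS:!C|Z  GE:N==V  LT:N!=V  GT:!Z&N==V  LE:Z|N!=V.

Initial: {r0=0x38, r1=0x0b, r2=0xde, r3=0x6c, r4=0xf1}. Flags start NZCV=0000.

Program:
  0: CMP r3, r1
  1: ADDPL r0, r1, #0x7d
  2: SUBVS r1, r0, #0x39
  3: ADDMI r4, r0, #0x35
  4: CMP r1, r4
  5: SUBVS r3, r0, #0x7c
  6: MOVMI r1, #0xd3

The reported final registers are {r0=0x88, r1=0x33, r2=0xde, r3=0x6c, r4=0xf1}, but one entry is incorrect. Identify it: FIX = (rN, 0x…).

FIX = (r1, 0x0b)

0: ✓ CMP  NZCV=0010
1: ✓ ADDPL  r0←0x88
2: · SUBVS
3: · ADDMI
4: ✓ CMP  NZCV=0000
5: · SUBVS
6: · MOVMI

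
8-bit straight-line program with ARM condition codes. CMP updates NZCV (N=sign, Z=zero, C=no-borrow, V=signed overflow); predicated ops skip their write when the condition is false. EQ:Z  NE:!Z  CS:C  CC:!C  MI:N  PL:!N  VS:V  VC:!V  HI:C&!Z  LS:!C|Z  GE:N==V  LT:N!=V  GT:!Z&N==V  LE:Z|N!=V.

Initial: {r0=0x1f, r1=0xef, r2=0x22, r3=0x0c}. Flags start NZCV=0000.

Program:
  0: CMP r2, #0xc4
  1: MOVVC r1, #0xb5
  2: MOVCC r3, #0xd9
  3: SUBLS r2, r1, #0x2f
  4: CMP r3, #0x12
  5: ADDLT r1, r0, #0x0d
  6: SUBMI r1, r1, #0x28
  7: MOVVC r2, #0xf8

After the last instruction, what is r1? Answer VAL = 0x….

[0] flags=0000 → (cmp)
[1] flags=0000 VC?T → r1=0xb5
[2] flags=0000 CC?T → r3=0xd9
[3] flags=0000 LS?T → r2=0x86
[4] flags=1010 → (cmp)
[5] flags=1010 LT?T → r1=0x2c
[6] flags=1010 MI?T → r1=0x04
[7] flags=1010 VC?T → r2=0xf8

VAL = 0x04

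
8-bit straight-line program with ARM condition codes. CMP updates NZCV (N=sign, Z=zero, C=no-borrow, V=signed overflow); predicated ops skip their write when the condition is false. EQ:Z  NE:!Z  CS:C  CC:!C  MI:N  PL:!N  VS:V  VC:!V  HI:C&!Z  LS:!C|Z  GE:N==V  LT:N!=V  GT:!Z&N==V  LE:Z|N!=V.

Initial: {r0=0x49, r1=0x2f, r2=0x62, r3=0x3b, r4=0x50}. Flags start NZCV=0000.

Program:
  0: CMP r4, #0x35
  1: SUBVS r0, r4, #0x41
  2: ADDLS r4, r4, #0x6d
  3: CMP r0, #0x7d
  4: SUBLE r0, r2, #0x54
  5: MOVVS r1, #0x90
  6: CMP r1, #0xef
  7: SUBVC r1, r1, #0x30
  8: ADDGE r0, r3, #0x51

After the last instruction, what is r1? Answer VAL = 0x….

VAL = 0xff

0: ✓ CMP  NZCV=0010
1: · SUBVS
2: · ADDLS
3: ✓ CMP  NZCV=1000
4: ✓ SUBLE  r0←0x0e
5: · MOVVS
6: ✓ CMP  NZCV=0000
7: ✓ SUBVC  r1←0xff
8: ✓ ADDGE  r0←0x8c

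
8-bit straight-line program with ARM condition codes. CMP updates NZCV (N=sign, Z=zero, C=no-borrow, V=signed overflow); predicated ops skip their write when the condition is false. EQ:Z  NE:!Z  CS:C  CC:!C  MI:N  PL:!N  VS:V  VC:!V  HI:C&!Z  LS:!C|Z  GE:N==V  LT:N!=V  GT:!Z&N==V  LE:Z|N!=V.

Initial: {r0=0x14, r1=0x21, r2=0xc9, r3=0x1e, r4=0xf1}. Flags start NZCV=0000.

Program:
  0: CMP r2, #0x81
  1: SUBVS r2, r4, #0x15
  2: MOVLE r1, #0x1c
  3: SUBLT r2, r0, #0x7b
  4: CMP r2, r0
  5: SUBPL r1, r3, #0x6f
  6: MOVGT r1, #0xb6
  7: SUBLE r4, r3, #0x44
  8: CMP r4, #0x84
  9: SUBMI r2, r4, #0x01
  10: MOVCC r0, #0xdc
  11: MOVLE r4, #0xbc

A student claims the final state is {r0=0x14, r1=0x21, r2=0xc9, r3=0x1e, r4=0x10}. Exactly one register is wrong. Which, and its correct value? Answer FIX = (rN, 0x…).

[0] flags=0010 → (cmp)
[1] flags=0010 VS?F → skip
[2] flags=0010 LE?F → skip
[3] flags=0010 LT?F → skip
[4] flags=1010 → (cmp)
[5] flags=1010 PL?F → skip
[6] flags=1010 GT?F → skip
[7] flags=1010 LE?T → r4=0xda
[8] flags=0010 → (cmp)
[9] flags=0010 MI?F → skip
[10] flags=0010 CC?F → skip
[11] flags=0010 LE?F → skip

FIX = (r4, 0xda)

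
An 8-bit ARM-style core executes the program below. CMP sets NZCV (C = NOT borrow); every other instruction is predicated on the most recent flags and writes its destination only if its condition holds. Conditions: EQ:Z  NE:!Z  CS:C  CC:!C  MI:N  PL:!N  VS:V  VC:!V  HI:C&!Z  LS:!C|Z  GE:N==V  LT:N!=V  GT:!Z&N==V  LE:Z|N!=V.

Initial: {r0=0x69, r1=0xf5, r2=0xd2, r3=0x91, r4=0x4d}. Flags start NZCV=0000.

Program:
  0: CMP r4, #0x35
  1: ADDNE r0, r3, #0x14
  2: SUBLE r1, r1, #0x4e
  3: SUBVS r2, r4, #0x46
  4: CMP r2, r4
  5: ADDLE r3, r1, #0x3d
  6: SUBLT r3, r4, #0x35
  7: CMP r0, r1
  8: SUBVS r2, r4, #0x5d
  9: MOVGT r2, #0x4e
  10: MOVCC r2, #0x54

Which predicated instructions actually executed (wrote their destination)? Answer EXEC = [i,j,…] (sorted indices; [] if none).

EXEC = [1,5,6,10]

0: ✓ CMP  NZCV=0010
1: ✓ ADDNE  r0←0xa5
2: · SUBLE
3: · SUBVS
4: ✓ CMP  NZCV=1010
5: ✓ ADDLE  r3←0x32
6: ✓ SUBLT  r3←0x18
7: ✓ CMP  NZCV=1000
8: · SUBVS
9: · MOVGT
10: ✓ MOVCC  r2←0x54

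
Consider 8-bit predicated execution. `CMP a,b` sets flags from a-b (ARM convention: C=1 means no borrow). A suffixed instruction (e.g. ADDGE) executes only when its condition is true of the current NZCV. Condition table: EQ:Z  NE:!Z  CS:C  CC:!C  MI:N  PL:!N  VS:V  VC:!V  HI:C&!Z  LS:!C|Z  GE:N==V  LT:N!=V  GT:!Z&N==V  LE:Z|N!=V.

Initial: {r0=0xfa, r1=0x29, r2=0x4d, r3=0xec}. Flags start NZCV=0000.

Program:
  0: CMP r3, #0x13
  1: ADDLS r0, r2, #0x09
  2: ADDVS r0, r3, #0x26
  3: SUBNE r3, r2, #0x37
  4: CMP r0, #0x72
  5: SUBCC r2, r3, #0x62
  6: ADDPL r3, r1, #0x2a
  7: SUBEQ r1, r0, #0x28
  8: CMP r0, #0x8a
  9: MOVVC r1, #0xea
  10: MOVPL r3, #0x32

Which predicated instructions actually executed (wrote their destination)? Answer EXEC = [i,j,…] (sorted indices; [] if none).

EXEC = [3,9,10]

0: ✓ CMP  NZCV=1010
1: · ADDLS
2: · ADDVS
3: ✓ SUBNE  r3←0x16
4: ✓ CMP  NZCV=1010
5: · SUBCC
6: · ADDPL
7: · SUBEQ
8: ✓ CMP  NZCV=0010
9: ✓ MOVVC  r1←0xea
10: ✓ MOVPL  r3←0x32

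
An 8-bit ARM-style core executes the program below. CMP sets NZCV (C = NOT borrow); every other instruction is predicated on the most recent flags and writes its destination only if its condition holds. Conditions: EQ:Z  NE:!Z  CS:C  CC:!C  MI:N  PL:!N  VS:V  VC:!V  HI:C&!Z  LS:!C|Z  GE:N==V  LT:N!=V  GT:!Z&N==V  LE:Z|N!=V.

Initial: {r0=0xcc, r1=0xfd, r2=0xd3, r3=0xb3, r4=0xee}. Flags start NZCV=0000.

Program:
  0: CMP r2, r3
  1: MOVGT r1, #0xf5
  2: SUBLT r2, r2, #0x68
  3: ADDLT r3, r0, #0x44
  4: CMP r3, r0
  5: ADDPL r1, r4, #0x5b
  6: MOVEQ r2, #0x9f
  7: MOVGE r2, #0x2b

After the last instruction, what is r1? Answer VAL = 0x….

0: ✓ CMP  NZCV=0010
1: ✓ MOVGT  r1←0xf5
2: · SUBLT
3: · ADDLT
4: ✓ CMP  NZCV=1000
5: · ADDPL
6: · MOVEQ
7: · MOVGE

VAL = 0xf5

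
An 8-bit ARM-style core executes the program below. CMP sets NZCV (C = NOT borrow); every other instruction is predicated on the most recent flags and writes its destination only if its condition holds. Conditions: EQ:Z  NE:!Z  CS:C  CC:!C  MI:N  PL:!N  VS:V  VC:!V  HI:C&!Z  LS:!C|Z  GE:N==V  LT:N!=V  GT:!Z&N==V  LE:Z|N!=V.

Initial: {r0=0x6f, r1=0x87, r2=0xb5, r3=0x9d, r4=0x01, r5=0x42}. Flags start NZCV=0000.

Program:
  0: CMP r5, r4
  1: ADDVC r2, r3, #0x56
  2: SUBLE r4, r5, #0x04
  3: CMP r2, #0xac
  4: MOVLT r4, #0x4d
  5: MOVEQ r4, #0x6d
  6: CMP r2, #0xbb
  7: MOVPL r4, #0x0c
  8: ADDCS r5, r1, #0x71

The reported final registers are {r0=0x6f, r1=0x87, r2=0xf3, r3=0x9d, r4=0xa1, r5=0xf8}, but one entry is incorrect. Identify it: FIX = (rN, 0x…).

FIX = (r4, 0x0c)

[0] flags=0010 → (cmp)
[1] flags=0010 VC?T → r2=0xf3
[2] flags=0010 LE?F → skip
[3] flags=0010 → (cmp)
[4] flags=0010 LT?F → skip
[5] flags=0010 EQ?F → skip
[6] flags=0010 → (cmp)
[7] flags=0010 PL?T → r4=0x0c
[8] flags=0010 CS?T → r5=0xf8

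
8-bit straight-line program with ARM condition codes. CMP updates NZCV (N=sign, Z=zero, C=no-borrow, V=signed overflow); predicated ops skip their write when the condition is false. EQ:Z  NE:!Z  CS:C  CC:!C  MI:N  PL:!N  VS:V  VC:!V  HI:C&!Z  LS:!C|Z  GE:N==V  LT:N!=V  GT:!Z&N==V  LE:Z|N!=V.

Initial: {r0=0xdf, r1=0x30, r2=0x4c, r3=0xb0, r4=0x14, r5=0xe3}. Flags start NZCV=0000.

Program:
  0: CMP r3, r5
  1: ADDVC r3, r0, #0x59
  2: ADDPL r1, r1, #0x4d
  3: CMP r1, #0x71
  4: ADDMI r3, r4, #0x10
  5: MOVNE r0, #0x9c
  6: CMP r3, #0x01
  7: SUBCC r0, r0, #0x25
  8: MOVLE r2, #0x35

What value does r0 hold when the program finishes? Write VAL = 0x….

VAL = 0x9c

[0] flags=1000 → (cmp)
[1] flags=1000 VC?T → r3=0x38
[2] flags=1000 PL?F → skip
[3] flags=1000 → (cmp)
[4] flags=1000 MI?T → r3=0x24
[5] flags=1000 NE?T → r0=0x9c
[6] flags=0010 → (cmp)
[7] flags=0010 CC?F → skip
[8] flags=0010 LE?F → skip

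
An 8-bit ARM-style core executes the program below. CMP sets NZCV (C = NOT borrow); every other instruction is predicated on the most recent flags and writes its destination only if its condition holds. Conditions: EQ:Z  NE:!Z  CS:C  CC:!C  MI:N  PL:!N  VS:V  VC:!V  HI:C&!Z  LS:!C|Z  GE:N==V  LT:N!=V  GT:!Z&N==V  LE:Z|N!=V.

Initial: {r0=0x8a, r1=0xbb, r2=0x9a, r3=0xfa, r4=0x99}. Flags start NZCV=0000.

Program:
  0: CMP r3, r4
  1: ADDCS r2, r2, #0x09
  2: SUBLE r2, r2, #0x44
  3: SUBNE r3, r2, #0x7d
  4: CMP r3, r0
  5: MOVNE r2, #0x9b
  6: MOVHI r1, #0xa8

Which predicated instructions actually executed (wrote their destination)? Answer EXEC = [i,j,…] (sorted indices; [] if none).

EXEC = [1,3,5]

[0] flags=0010 → (cmp)
[1] flags=0010 CS?T → r2=0xa3
[2] flags=0010 LE?F → skip
[3] flags=0010 NE?T → r3=0x26
[4] flags=1001 → (cmp)
[5] flags=1001 NE?T → r2=0x9b
[6] flags=1001 HI?F → skip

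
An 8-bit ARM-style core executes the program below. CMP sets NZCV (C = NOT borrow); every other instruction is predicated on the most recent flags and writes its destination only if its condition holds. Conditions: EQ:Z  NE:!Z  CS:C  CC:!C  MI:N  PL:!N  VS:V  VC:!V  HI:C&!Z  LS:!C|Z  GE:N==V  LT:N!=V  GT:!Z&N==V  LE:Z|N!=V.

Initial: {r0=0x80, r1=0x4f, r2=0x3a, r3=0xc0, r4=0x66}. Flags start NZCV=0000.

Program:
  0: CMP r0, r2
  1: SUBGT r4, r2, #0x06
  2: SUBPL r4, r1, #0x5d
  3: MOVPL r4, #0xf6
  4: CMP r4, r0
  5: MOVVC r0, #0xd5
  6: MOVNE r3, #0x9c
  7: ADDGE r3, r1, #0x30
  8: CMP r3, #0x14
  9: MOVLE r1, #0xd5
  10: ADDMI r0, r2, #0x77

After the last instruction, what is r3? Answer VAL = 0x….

[0] flags=0011 → (cmp)
[1] flags=0011 GT?F → skip
[2] flags=0011 PL?T → r4=0xf2
[3] flags=0011 PL?T → r4=0xf6
[4] flags=0010 → (cmp)
[5] flags=0010 VC?T → r0=0xd5
[6] flags=0010 NE?T → r3=0x9c
[7] flags=0010 GE?T → r3=0x7f
[8] flags=0010 → (cmp)
[9] flags=0010 LE?F → skip
[10] flags=0010 MI?F → skip

VAL = 0x7f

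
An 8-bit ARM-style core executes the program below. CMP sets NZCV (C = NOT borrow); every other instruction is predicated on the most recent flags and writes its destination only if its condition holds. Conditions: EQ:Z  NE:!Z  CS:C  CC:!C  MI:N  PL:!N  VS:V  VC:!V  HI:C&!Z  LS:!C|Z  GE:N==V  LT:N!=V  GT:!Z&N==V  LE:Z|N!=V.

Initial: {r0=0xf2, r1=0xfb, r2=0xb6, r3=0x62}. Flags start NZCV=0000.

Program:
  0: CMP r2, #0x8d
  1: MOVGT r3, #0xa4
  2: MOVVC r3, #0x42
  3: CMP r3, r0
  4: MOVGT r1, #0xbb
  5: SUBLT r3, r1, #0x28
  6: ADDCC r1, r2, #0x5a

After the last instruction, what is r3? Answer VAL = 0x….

VAL = 0x42

0: ✓ CMP  NZCV=0010
1: ✓ MOVGT  r3←0xa4
2: ✓ MOVVC  r3←0x42
3: ✓ CMP  NZCV=0000
4: ✓ MOVGT  r1←0xbb
5: · SUBLT
6: ✓ ADDCC  r1←0x10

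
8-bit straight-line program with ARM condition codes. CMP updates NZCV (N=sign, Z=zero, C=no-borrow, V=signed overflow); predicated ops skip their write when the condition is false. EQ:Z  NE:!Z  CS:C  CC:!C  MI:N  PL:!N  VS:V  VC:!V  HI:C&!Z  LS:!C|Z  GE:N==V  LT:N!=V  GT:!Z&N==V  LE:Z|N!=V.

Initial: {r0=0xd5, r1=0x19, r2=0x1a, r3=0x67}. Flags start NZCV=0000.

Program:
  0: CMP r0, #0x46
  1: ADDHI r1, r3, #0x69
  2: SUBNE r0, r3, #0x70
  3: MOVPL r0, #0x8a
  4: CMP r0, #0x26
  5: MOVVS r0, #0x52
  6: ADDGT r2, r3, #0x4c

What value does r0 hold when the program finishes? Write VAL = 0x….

[0] flags=1010 → (cmp)
[1] flags=1010 HI?T → r1=0xd0
[2] flags=1010 NE?T → r0=0xf7
[3] flags=1010 PL?F → skip
[4] flags=1010 → (cmp)
[5] flags=1010 VS?F → skip
[6] flags=1010 GT?F → skip

VAL = 0xf7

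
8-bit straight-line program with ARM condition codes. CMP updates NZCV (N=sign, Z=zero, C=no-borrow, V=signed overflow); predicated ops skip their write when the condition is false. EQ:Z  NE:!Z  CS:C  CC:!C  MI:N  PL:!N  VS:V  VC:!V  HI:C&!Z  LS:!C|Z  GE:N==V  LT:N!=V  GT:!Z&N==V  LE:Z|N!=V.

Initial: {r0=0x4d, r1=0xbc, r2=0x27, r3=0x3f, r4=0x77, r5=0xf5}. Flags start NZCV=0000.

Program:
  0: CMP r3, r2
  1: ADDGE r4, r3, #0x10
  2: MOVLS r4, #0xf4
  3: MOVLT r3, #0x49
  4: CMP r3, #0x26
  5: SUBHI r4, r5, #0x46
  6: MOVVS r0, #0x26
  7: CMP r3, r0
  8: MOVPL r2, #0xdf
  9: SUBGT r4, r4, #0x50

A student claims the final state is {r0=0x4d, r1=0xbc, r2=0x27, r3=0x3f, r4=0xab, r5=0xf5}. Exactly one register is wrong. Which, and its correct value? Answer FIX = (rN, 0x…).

0: ✓ CMP  NZCV=0010
1: ✓ ADDGE  r4←0x4f
2: · MOVLS
3: · MOVLT
4: ✓ CMP  NZCV=0010
5: ✓ SUBHI  r4←0xaf
6: · MOVVS
7: ✓ CMP  NZCV=1000
8: · MOVPL
9: · SUBGT

FIX = (r4, 0xaf)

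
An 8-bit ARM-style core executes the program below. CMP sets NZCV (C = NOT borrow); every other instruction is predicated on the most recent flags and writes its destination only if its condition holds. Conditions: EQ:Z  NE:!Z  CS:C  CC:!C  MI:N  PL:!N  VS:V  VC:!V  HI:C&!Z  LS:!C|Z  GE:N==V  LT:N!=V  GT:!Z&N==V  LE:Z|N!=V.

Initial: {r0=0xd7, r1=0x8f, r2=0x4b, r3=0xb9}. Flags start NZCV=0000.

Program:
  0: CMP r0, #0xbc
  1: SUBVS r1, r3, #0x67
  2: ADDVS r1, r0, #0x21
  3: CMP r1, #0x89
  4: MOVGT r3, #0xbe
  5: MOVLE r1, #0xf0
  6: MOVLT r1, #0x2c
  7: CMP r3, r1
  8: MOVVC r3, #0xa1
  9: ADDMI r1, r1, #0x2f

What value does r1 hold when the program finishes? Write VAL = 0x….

VAL = 0x8f

0: ✓ CMP  NZCV=0010
1: · SUBVS
2: · ADDVS
3: ✓ CMP  NZCV=0010
4: ✓ MOVGT  r3←0xbe
5: · MOVLE
6: · MOVLT
7: ✓ CMP  NZCV=0010
8: ✓ MOVVC  r3←0xa1
9: · ADDMI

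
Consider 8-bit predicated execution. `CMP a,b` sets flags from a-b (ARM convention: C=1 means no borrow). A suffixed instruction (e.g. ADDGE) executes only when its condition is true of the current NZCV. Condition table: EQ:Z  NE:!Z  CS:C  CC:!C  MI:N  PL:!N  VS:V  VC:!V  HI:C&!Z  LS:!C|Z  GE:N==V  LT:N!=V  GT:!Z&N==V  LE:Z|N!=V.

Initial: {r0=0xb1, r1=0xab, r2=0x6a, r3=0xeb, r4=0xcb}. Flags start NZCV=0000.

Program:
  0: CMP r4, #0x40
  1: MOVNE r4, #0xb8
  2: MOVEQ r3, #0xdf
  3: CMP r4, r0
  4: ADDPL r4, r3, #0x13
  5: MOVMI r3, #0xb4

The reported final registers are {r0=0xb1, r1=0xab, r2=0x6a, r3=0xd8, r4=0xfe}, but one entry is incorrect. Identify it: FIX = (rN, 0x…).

FIX = (r3, 0xeb)

0: ✓ CMP  NZCV=1010
1: ✓ MOVNE  r4←0xb8
2: · MOVEQ
3: ✓ CMP  NZCV=0010
4: ✓ ADDPL  r4←0xfe
5: · MOVMI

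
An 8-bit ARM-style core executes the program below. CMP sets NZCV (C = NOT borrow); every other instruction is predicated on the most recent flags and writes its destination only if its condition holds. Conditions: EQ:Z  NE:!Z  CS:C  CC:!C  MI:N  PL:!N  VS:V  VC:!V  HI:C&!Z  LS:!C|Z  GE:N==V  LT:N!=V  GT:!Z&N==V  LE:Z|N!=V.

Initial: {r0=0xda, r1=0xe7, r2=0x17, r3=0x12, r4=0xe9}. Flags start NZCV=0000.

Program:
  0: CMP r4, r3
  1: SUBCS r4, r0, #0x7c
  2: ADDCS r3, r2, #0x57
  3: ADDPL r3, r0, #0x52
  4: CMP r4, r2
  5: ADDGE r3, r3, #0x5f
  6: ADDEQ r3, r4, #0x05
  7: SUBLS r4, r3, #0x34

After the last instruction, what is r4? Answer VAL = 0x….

VAL = 0x5e

0: ✓ CMP  NZCV=1010
1: ✓ SUBCS  r4←0x5e
2: ✓ ADDCS  r3←0x6e
3: · ADDPL
4: ✓ CMP  NZCV=0010
5: ✓ ADDGE  r3←0xcd
6: · ADDEQ
7: · SUBLS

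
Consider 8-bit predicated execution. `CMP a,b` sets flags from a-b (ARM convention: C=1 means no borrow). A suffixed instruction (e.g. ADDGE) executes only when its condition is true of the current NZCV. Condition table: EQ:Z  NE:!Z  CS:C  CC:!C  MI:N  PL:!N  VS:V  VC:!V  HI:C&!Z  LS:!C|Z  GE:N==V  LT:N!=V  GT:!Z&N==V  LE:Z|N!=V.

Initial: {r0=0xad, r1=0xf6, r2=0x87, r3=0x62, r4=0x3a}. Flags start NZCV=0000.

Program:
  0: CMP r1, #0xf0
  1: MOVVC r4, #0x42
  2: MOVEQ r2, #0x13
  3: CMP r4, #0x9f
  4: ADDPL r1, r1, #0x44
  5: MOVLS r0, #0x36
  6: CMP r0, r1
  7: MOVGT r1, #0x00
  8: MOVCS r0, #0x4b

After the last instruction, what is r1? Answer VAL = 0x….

[0] flags=0010 → (cmp)
[1] flags=0010 VC?T → r4=0x42
[2] flags=0010 EQ?F → skip
[3] flags=1001 → (cmp)
[4] flags=1001 PL?F → skip
[5] flags=1001 LS?T → r0=0x36
[6] flags=0000 → (cmp)
[7] flags=0000 GT?T → r1=0x00
[8] flags=0000 CS?F → skip

VAL = 0x00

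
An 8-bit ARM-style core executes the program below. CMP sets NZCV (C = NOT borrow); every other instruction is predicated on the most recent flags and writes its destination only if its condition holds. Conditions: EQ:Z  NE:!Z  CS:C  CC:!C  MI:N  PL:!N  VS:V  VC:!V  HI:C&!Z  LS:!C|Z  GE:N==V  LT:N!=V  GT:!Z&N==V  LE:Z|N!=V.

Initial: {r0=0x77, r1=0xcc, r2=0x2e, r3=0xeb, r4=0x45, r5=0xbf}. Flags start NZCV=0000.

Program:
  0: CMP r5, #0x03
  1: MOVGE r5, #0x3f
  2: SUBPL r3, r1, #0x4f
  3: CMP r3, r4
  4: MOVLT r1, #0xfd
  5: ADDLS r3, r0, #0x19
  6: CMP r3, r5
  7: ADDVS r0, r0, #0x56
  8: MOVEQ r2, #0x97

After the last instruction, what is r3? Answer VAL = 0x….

[0] flags=1010 → (cmp)
[1] flags=1010 GE?F → skip
[2] flags=1010 PL?F → skip
[3] flags=1010 → (cmp)
[4] flags=1010 LT?T → r1=0xfd
[5] flags=1010 LS?F → skip
[6] flags=0010 → (cmp)
[7] flags=0010 VS?F → skip
[8] flags=0010 EQ?F → skip

VAL = 0xeb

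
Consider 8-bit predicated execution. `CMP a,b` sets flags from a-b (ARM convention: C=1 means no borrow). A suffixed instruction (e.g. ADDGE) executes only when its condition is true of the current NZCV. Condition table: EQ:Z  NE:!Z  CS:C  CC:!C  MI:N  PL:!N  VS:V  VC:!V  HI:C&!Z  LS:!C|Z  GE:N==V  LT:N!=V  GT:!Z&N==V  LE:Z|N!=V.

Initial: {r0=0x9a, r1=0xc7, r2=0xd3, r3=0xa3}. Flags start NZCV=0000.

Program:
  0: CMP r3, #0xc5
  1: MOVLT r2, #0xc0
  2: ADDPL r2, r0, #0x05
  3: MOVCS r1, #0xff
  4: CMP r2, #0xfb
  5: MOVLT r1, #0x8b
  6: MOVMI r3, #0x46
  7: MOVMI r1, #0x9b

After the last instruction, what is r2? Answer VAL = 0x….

VAL = 0xc0

0: ✓ CMP  NZCV=1000
1: ✓ MOVLT  r2←0xc0
2: · ADDPL
3: · MOVCS
4: ✓ CMP  NZCV=1000
5: ✓ MOVLT  r1←0x8b
6: ✓ MOVMI  r3←0x46
7: ✓ MOVMI  r1←0x9b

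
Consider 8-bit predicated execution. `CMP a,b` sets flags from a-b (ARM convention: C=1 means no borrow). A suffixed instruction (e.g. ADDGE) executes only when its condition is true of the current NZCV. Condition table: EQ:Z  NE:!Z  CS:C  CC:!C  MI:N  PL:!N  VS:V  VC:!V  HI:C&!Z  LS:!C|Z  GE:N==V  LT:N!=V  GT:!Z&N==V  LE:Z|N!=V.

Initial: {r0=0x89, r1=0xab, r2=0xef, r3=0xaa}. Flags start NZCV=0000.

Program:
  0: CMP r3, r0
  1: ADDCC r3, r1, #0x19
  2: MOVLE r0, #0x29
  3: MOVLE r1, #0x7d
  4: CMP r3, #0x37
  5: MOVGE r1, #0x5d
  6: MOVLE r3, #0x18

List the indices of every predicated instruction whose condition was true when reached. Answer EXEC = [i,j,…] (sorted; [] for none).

EXEC = [6]

0: ✓ CMP  NZCV=0010
1: · ADDCC
2: · MOVLE
3: · MOVLE
4: ✓ CMP  NZCV=0011
5: · MOVGE
6: ✓ MOVLE  r3←0x18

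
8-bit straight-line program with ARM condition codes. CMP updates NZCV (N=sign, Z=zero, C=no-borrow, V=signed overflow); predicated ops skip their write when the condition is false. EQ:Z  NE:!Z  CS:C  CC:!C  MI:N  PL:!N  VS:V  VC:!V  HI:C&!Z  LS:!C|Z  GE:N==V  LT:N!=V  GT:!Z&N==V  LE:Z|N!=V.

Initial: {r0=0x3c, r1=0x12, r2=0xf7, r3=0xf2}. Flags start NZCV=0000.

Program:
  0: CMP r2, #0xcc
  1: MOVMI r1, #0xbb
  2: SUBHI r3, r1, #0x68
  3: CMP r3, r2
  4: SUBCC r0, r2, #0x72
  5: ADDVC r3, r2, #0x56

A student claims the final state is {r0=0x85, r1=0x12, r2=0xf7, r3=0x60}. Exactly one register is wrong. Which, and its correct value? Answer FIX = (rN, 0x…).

FIX = (r3, 0x4d)

0: ✓ CMP  NZCV=0010
1: · MOVMI
2: ✓ SUBHI  r3←0xaa
3: ✓ CMP  NZCV=1000
4: ✓ SUBCC  r0←0x85
5: ✓ ADDVC  r3←0x4d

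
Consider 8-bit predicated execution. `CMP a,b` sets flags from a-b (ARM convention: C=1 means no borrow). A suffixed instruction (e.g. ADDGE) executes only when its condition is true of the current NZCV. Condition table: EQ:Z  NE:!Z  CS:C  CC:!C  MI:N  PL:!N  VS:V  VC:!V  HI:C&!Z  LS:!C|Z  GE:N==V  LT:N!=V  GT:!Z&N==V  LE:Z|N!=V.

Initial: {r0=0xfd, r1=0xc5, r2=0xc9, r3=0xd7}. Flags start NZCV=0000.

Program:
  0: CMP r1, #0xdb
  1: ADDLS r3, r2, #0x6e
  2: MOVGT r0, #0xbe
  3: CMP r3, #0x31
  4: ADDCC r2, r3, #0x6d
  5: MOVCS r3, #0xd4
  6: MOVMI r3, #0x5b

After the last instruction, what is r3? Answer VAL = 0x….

0: ✓ CMP  NZCV=1000
1: ✓ ADDLS  r3←0x37
2: · MOVGT
3: ✓ CMP  NZCV=0010
4: · ADDCC
5: ✓ MOVCS  r3←0xd4
6: · MOVMI

VAL = 0xd4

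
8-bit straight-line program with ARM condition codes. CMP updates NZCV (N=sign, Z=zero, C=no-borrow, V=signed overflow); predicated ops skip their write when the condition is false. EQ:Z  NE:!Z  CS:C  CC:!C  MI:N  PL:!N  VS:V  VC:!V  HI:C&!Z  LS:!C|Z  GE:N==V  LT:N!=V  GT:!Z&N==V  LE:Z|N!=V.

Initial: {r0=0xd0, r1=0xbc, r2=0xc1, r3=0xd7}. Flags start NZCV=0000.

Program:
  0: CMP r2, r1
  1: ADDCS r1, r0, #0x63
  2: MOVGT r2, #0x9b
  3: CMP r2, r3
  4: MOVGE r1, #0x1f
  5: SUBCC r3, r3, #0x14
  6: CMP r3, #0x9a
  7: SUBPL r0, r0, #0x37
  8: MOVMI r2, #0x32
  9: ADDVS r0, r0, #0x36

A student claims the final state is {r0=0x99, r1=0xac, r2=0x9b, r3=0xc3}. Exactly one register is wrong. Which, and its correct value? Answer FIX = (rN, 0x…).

0: ✓ CMP  NZCV=0010
1: ✓ ADDCS  r1←0x33
2: ✓ MOVGT  r2←0x9b
3: ✓ CMP  NZCV=1000
4: · MOVGE
5: ✓ SUBCC  r3←0xc3
6: ✓ CMP  NZCV=0010
7: ✓ SUBPL  r0←0x99
8: · MOVMI
9: · ADDVS

FIX = (r1, 0x33)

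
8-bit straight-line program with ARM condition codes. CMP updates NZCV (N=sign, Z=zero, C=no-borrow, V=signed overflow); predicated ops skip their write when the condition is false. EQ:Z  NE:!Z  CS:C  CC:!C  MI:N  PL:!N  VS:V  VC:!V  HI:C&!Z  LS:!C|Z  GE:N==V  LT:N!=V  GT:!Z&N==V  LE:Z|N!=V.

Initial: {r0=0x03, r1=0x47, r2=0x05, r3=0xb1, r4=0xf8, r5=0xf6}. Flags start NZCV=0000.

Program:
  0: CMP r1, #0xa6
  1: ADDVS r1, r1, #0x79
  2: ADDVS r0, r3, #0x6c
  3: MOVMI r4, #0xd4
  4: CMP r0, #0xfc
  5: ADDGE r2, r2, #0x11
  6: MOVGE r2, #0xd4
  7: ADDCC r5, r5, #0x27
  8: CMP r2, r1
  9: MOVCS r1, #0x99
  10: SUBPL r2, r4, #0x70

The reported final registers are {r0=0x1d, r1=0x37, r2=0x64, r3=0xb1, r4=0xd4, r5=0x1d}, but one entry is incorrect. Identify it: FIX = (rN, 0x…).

FIX = (r1, 0x99)

[0] flags=1001 → (cmp)
[1] flags=1001 VS?T → r1=0xc0
[2] flags=1001 VS?T → r0=0x1d
[3] flags=1001 MI?T → r4=0xd4
[4] flags=0000 → (cmp)
[5] flags=0000 GE?T → r2=0x16
[6] flags=0000 GE?T → r2=0xd4
[7] flags=0000 CC?T → r5=0x1d
[8] flags=0010 → (cmp)
[9] flags=0010 CS?T → r1=0x99
[10] flags=0010 PL?T → r2=0x64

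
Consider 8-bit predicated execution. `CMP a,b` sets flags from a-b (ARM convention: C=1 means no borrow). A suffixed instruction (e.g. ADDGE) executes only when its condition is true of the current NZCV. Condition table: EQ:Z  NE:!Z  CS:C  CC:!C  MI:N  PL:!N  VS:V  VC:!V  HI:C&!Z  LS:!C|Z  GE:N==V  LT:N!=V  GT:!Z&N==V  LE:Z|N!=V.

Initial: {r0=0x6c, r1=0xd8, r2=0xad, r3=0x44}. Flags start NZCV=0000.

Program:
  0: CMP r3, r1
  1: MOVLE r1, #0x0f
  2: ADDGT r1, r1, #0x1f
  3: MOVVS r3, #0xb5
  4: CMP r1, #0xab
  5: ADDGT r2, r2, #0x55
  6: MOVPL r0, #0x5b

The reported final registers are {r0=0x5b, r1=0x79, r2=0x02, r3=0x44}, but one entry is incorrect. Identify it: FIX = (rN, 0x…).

0: ✓ CMP  NZCV=0000
1: · MOVLE
2: ✓ ADDGT  r1←0xf7
3: · MOVVS
4: ✓ CMP  NZCV=0010
5: ✓ ADDGT  r2←0x02
6: ✓ MOVPL  r0←0x5b

FIX = (r1, 0xf7)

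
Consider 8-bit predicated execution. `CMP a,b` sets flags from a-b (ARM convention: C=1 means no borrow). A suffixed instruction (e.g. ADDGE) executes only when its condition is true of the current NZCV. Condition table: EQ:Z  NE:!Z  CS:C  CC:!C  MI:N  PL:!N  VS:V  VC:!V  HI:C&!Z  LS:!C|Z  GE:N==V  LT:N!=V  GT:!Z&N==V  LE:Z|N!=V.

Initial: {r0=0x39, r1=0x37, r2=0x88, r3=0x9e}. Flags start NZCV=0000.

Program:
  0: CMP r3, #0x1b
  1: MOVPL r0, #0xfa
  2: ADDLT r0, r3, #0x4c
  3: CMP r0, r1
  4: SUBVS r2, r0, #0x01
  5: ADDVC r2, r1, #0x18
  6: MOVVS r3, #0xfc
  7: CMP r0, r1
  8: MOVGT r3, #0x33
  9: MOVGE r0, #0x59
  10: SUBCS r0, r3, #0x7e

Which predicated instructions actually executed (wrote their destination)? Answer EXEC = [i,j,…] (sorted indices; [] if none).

EXEC = [2,5,10]

[0] flags=1010 → (cmp)
[1] flags=1010 PL?F → skip
[2] flags=1010 LT?T → r0=0xea
[3] flags=1010 → (cmp)
[4] flags=1010 VS?F → skip
[5] flags=1010 VC?T → r2=0x4f
[6] flags=1010 VS?F → skip
[7] flags=1010 → (cmp)
[8] flags=1010 GT?F → skip
[9] flags=1010 GE?F → skip
[10] flags=1010 CS?T → r0=0x20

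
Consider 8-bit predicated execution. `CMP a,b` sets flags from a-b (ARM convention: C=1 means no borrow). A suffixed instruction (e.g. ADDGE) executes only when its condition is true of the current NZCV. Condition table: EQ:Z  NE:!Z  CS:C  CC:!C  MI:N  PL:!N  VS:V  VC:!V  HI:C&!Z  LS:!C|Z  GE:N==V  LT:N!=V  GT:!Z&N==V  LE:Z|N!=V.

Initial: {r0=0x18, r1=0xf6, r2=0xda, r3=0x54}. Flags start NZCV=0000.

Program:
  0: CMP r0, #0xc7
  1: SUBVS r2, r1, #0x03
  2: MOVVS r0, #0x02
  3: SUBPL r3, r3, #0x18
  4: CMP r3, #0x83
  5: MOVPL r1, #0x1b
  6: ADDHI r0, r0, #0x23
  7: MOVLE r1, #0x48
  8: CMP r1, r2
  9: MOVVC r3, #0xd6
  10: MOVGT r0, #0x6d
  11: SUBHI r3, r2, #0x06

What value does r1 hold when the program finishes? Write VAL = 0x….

VAL = 0xf6

0: ✓ CMP  NZCV=0000
1: · SUBVS
2: · MOVVS
3: ✓ SUBPL  r3←0x3c
4: ✓ CMP  NZCV=1001
5: · MOVPL
6: · ADDHI
7: · MOVLE
8: ✓ CMP  NZCV=0010
9: ✓ MOVVC  r3←0xd6
10: ✓ MOVGT  r0←0x6d
11: ✓ SUBHI  r3←0xd4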